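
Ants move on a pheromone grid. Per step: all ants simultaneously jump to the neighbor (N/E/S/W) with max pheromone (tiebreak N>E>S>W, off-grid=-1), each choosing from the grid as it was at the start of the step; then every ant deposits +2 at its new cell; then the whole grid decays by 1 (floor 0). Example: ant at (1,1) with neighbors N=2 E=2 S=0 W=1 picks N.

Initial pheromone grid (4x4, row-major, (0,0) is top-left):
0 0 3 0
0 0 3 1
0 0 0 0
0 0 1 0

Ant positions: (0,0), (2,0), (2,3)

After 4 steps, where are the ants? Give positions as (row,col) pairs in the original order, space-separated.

Step 1: ant0:(0,0)->E->(0,1) | ant1:(2,0)->N->(1,0) | ant2:(2,3)->N->(1,3)
  grid max=2 at (0,2)
Step 2: ant0:(0,1)->E->(0,2) | ant1:(1,0)->N->(0,0) | ant2:(1,3)->W->(1,2)
  grid max=3 at (0,2)
Step 3: ant0:(0,2)->S->(1,2) | ant1:(0,0)->E->(0,1) | ant2:(1,2)->N->(0,2)
  grid max=4 at (0,2)
Step 4: ant0:(1,2)->N->(0,2) | ant1:(0,1)->E->(0,2) | ant2:(0,2)->S->(1,2)
  grid max=7 at (0,2)

(0,2) (0,2) (1,2)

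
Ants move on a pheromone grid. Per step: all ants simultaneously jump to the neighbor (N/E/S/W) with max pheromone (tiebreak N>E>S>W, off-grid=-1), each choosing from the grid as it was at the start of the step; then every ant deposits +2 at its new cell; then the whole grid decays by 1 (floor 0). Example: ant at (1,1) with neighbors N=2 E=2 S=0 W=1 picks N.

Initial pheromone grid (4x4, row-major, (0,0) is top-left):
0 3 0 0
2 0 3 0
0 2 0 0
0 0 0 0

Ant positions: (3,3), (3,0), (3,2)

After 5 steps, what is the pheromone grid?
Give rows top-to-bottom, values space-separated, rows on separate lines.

After step 1: ants at (2,3),(2,0),(2,2)
  0 2 0 0
  1 0 2 0
  1 1 1 1
  0 0 0 0
After step 2: ants at (2,2),(1,0),(1,2)
  0 1 0 0
  2 0 3 0
  0 0 2 0
  0 0 0 0
After step 3: ants at (1,2),(0,0),(2,2)
  1 0 0 0
  1 0 4 0
  0 0 3 0
  0 0 0 0
After step 4: ants at (2,2),(1,0),(1,2)
  0 0 0 0
  2 0 5 0
  0 0 4 0
  0 0 0 0
After step 5: ants at (1,2),(0,0),(2,2)
  1 0 0 0
  1 0 6 0
  0 0 5 0
  0 0 0 0

1 0 0 0
1 0 6 0
0 0 5 0
0 0 0 0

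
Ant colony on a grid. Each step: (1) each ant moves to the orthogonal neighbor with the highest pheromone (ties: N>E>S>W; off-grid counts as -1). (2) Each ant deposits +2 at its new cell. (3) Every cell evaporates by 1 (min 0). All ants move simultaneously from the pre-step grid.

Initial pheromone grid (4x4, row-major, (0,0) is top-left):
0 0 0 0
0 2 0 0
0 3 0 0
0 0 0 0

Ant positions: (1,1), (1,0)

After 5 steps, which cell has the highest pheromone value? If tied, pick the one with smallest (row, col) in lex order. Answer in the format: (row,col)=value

Answer: (2,1)=8

Derivation:
Step 1: ant0:(1,1)->S->(2,1) | ant1:(1,0)->E->(1,1)
  grid max=4 at (2,1)
Step 2: ant0:(2,1)->N->(1,1) | ant1:(1,1)->S->(2,1)
  grid max=5 at (2,1)
Step 3: ant0:(1,1)->S->(2,1) | ant1:(2,1)->N->(1,1)
  grid max=6 at (2,1)
Step 4: ant0:(2,1)->N->(1,1) | ant1:(1,1)->S->(2,1)
  grid max=7 at (2,1)
Step 5: ant0:(1,1)->S->(2,1) | ant1:(2,1)->N->(1,1)
  grid max=8 at (2,1)
Final grid:
  0 0 0 0
  0 7 0 0
  0 8 0 0
  0 0 0 0
Max pheromone 8 at (2,1)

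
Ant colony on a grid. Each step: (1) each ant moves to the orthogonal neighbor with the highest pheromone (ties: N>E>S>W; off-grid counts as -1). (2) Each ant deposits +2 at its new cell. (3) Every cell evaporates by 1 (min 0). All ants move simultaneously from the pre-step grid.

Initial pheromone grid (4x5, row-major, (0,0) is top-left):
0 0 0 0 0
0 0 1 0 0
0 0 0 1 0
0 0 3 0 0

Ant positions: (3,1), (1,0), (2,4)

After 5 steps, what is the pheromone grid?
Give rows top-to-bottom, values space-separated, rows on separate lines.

After step 1: ants at (3,2),(0,0),(2,3)
  1 0 0 0 0
  0 0 0 0 0
  0 0 0 2 0
  0 0 4 0 0
After step 2: ants at (2,2),(0,1),(1,3)
  0 1 0 0 0
  0 0 0 1 0
  0 0 1 1 0
  0 0 3 0 0
After step 3: ants at (3,2),(0,2),(2,3)
  0 0 1 0 0
  0 0 0 0 0
  0 0 0 2 0
  0 0 4 0 0
After step 4: ants at (2,2),(0,3),(1,3)
  0 0 0 1 0
  0 0 0 1 0
  0 0 1 1 0
  0 0 3 0 0
After step 5: ants at (3,2),(1,3),(0,3)
  0 0 0 2 0
  0 0 0 2 0
  0 0 0 0 0
  0 0 4 0 0

0 0 0 2 0
0 0 0 2 0
0 0 0 0 0
0 0 4 0 0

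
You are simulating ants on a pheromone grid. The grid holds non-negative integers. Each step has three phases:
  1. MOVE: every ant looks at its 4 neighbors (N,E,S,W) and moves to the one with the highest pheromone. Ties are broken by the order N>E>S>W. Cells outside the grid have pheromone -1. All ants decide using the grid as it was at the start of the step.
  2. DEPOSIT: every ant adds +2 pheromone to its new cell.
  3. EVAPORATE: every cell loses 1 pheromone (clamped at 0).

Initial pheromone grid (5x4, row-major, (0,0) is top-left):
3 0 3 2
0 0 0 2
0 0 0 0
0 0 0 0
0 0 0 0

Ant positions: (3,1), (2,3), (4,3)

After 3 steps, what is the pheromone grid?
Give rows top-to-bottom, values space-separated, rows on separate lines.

After step 1: ants at (2,1),(1,3),(3,3)
  2 0 2 1
  0 0 0 3
  0 1 0 0
  0 0 0 1
  0 0 0 0
After step 2: ants at (1,1),(0,3),(2,3)
  1 0 1 2
  0 1 0 2
  0 0 0 1
  0 0 0 0
  0 0 0 0
After step 3: ants at (0,1),(1,3),(1,3)
  0 1 0 1
  0 0 0 5
  0 0 0 0
  0 0 0 0
  0 0 0 0

0 1 0 1
0 0 0 5
0 0 0 0
0 0 0 0
0 0 0 0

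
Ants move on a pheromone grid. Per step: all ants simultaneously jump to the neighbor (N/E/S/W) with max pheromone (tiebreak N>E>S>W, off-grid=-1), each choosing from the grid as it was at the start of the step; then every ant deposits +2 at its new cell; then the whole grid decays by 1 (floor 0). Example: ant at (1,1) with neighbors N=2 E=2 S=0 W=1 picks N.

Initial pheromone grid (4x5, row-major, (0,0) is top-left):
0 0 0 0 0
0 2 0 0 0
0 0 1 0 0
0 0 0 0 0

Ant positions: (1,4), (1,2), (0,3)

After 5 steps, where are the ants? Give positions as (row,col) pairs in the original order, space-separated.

Step 1: ant0:(1,4)->N->(0,4) | ant1:(1,2)->W->(1,1) | ant2:(0,3)->E->(0,4)
  grid max=3 at (0,4)
Step 2: ant0:(0,4)->S->(1,4) | ant1:(1,1)->N->(0,1) | ant2:(0,4)->S->(1,4)
  grid max=3 at (1,4)
Step 3: ant0:(1,4)->N->(0,4) | ant1:(0,1)->S->(1,1) | ant2:(1,4)->N->(0,4)
  grid max=5 at (0,4)
Step 4: ant0:(0,4)->S->(1,4) | ant1:(1,1)->N->(0,1) | ant2:(0,4)->S->(1,4)
  grid max=5 at (1,4)
Step 5: ant0:(1,4)->N->(0,4) | ant1:(0,1)->S->(1,1) | ant2:(1,4)->N->(0,4)
  grid max=7 at (0,4)

(0,4) (1,1) (0,4)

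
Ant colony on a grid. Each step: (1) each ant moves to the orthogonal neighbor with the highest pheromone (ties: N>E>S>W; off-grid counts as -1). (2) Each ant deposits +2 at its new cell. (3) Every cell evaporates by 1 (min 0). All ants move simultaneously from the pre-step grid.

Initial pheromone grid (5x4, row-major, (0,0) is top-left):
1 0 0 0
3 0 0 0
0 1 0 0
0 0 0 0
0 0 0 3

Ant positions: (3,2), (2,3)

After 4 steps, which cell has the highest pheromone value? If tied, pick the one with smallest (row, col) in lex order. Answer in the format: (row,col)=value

Step 1: ant0:(3,2)->N->(2,2) | ant1:(2,3)->N->(1,3)
  grid max=2 at (1,0)
Step 2: ant0:(2,2)->N->(1,2) | ant1:(1,3)->N->(0,3)
  grid max=1 at (0,3)
Step 3: ant0:(1,2)->N->(0,2) | ant1:(0,3)->S->(1,3)
  grid max=1 at (0,2)
Step 4: ant0:(0,2)->E->(0,3) | ant1:(1,3)->N->(0,3)
  grid max=3 at (0,3)
Final grid:
  0 0 0 3
  0 0 0 0
  0 0 0 0
  0 0 0 0
  0 0 0 0
Max pheromone 3 at (0,3)

Answer: (0,3)=3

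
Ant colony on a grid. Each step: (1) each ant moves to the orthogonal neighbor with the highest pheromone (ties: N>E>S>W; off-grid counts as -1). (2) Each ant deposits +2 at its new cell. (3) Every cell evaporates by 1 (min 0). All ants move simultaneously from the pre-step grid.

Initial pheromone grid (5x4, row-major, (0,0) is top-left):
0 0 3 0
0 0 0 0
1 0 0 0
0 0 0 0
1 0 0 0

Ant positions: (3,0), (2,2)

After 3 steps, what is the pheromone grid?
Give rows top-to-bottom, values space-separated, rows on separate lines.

After step 1: ants at (2,0),(1,2)
  0 0 2 0
  0 0 1 0
  2 0 0 0
  0 0 0 0
  0 0 0 0
After step 2: ants at (1,0),(0,2)
  0 0 3 0
  1 0 0 0
  1 0 0 0
  0 0 0 0
  0 0 0 0
After step 3: ants at (2,0),(0,3)
  0 0 2 1
  0 0 0 0
  2 0 0 0
  0 0 0 0
  0 0 0 0

0 0 2 1
0 0 0 0
2 0 0 0
0 0 0 0
0 0 0 0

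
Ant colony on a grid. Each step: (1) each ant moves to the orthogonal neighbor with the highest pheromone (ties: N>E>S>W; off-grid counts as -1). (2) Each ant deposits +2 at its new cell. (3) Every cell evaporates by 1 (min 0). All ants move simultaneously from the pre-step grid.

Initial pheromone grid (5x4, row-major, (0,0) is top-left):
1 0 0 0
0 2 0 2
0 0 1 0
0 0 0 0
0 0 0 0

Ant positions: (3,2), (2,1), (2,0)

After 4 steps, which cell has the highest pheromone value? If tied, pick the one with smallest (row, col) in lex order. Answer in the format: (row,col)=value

Answer: (1,1)=8

Derivation:
Step 1: ant0:(3,2)->N->(2,2) | ant1:(2,1)->N->(1,1) | ant2:(2,0)->N->(1,0)
  grid max=3 at (1,1)
Step 2: ant0:(2,2)->N->(1,2) | ant1:(1,1)->W->(1,0) | ant2:(1,0)->E->(1,1)
  grid max=4 at (1,1)
Step 3: ant0:(1,2)->W->(1,1) | ant1:(1,0)->E->(1,1) | ant2:(1,1)->W->(1,0)
  grid max=7 at (1,1)
Step 4: ant0:(1,1)->W->(1,0) | ant1:(1,1)->W->(1,0) | ant2:(1,0)->E->(1,1)
  grid max=8 at (1,1)
Final grid:
  0 0 0 0
  6 8 0 0
  0 0 0 0
  0 0 0 0
  0 0 0 0
Max pheromone 8 at (1,1)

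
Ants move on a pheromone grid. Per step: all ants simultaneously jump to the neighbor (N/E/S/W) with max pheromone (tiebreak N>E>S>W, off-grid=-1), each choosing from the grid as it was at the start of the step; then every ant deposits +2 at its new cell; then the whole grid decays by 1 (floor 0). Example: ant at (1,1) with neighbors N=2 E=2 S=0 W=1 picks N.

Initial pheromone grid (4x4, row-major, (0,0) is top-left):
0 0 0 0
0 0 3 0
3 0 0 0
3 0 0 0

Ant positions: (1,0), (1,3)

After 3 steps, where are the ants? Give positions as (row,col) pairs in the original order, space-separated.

Step 1: ant0:(1,0)->S->(2,0) | ant1:(1,3)->W->(1,2)
  grid max=4 at (1,2)
Step 2: ant0:(2,0)->S->(3,0) | ant1:(1,2)->N->(0,2)
  grid max=3 at (1,2)
Step 3: ant0:(3,0)->N->(2,0) | ant1:(0,2)->S->(1,2)
  grid max=4 at (1,2)

(2,0) (1,2)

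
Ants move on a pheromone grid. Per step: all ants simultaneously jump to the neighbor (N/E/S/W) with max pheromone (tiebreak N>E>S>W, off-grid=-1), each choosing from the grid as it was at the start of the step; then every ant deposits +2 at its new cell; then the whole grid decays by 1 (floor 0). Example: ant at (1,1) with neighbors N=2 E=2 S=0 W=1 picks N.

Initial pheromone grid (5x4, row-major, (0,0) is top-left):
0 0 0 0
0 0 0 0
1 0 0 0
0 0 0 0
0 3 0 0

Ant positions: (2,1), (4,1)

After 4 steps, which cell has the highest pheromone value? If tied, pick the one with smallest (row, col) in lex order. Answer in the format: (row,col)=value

Answer: (4,1)=3

Derivation:
Step 1: ant0:(2,1)->W->(2,0) | ant1:(4,1)->N->(3,1)
  grid max=2 at (2,0)
Step 2: ant0:(2,0)->N->(1,0) | ant1:(3,1)->S->(4,1)
  grid max=3 at (4,1)
Step 3: ant0:(1,0)->S->(2,0) | ant1:(4,1)->N->(3,1)
  grid max=2 at (2,0)
Step 4: ant0:(2,0)->N->(1,0) | ant1:(3,1)->S->(4,1)
  grid max=3 at (4,1)
Final grid:
  0 0 0 0
  1 0 0 0
  1 0 0 0
  0 0 0 0
  0 3 0 0
Max pheromone 3 at (4,1)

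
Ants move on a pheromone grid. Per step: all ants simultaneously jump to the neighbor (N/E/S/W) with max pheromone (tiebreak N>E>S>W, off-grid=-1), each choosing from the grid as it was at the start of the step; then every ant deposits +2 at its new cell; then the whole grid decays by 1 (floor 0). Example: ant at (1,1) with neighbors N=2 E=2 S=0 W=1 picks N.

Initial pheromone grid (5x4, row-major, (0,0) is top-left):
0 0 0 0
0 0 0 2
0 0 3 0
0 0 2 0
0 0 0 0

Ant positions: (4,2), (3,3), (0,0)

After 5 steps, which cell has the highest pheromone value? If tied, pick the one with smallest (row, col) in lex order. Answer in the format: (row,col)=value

Answer: (3,2)=9

Derivation:
Step 1: ant0:(4,2)->N->(3,2) | ant1:(3,3)->W->(3,2) | ant2:(0,0)->E->(0,1)
  grid max=5 at (3,2)
Step 2: ant0:(3,2)->N->(2,2) | ant1:(3,2)->N->(2,2) | ant2:(0,1)->E->(0,2)
  grid max=5 at (2,2)
Step 3: ant0:(2,2)->S->(3,2) | ant1:(2,2)->S->(3,2) | ant2:(0,2)->E->(0,3)
  grid max=7 at (3,2)
Step 4: ant0:(3,2)->N->(2,2) | ant1:(3,2)->N->(2,2) | ant2:(0,3)->S->(1,3)
  grid max=7 at (2,2)
Step 5: ant0:(2,2)->S->(3,2) | ant1:(2,2)->S->(3,2) | ant2:(1,3)->N->(0,3)
  grid max=9 at (3,2)
Final grid:
  0 0 0 1
  0 0 0 0
  0 0 6 0
  0 0 9 0
  0 0 0 0
Max pheromone 9 at (3,2)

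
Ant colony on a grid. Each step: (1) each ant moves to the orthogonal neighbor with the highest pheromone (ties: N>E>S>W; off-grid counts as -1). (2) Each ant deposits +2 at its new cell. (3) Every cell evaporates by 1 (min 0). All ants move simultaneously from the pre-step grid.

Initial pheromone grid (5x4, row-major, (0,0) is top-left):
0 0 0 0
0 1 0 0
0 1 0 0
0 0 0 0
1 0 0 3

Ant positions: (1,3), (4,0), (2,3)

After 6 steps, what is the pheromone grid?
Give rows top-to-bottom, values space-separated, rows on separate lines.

After step 1: ants at (0,3),(3,0),(1,3)
  0 0 0 1
  0 0 0 1
  0 0 0 0
  1 0 0 0
  0 0 0 2
After step 2: ants at (1,3),(2,0),(0,3)
  0 0 0 2
  0 0 0 2
  1 0 0 0
  0 0 0 0
  0 0 0 1
After step 3: ants at (0,3),(1,0),(1,3)
  0 0 0 3
  1 0 0 3
  0 0 0 0
  0 0 0 0
  0 0 0 0
After step 4: ants at (1,3),(0,0),(0,3)
  1 0 0 4
  0 0 0 4
  0 0 0 0
  0 0 0 0
  0 0 0 0
After step 5: ants at (0,3),(0,1),(1,3)
  0 1 0 5
  0 0 0 5
  0 0 0 0
  0 0 0 0
  0 0 0 0
After step 6: ants at (1,3),(0,2),(0,3)
  0 0 1 6
  0 0 0 6
  0 0 0 0
  0 0 0 0
  0 0 0 0

0 0 1 6
0 0 0 6
0 0 0 0
0 0 0 0
0 0 0 0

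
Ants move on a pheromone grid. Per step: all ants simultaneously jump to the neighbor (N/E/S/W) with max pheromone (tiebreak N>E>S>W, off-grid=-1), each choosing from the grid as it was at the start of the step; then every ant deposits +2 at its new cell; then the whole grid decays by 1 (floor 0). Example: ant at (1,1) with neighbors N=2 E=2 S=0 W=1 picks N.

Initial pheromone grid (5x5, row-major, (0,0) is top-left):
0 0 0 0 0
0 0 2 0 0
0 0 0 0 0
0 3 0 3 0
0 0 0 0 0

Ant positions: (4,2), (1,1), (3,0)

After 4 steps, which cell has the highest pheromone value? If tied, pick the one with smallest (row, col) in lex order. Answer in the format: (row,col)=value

Answer: (3,1)=7

Derivation:
Step 1: ant0:(4,2)->N->(3,2) | ant1:(1,1)->E->(1,2) | ant2:(3,0)->E->(3,1)
  grid max=4 at (3,1)
Step 2: ant0:(3,2)->W->(3,1) | ant1:(1,2)->N->(0,2) | ant2:(3,1)->E->(3,2)
  grid max=5 at (3,1)
Step 3: ant0:(3,1)->E->(3,2) | ant1:(0,2)->S->(1,2) | ant2:(3,2)->W->(3,1)
  grid max=6 at (3,1)
Step 4: ant0:(3,2)->W->(3,1) | ant1:(1,2)->N->(0,2) | ant2:(3,1)->E->(3,2)
  grid max=7 at (3,1)
Final grid:
  0 0 1 0 0
  0 0 2 0 0
  0 0 0 0 0
  0 7 4 0 0
  0 0 0 0 0
Max pheromone 7 at (3,1)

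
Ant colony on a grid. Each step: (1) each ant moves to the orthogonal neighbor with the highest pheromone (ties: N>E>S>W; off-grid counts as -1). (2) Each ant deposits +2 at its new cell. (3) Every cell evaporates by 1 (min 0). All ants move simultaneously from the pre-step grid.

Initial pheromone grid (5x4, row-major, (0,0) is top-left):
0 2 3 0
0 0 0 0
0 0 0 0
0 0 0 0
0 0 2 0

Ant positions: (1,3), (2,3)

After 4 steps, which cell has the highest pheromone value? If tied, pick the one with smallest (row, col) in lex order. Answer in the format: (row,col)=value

Answer: (0,2)=5

Derivation:
Step 1: ant0:(1,3)->N->(0,3) | ant1:(2,3)->N->(1,3)
  grid max=2 at (0,2)
Step 2: ant0:(0,3)->W->(0,2) | ant1:(1,3)->N->(0,3)
  grid max=3 at (0,2)
Step 3: ant0:(0,2)->E->(0,3) | ant1:(0,3)->W->(0,2)
  grid max=4 at (0,2)
Step 4: ant0:(0,3)->W->(0,2) | ant1:(0,2)->E->(0,3)
  grid max=5 at (0,2)
Final grid:
  0 0 5 4
  0 0 0 0
  0 0 0 0
  0 0 0 0
  0 0 0 0
Max pheromone 5 at (0,2)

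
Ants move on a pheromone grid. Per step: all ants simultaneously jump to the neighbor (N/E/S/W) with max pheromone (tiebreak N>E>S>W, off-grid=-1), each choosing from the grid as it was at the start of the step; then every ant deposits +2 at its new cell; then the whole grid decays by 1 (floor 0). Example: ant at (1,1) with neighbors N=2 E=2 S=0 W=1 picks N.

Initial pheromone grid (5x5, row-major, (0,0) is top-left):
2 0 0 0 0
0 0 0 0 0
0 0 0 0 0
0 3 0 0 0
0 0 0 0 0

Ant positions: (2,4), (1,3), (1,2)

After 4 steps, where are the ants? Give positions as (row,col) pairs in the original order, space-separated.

Step 1: ant0:(2,4)->N->(1,4) | ant1:(1,3)->N->(0,3) | ant2:(1,2)->N->(0,2)
  grid max=2 at (3,1)
Step 2: ant0:(1,4)->N->(0,4) | ant1:(0,3)->W->(0,2) | ant2:(0,2)->E->(0,3)
  grid max=2 at (0,2)
Step 3: ant0:(0,4)->W->(0,3) | ant1:(0,2)->E->(0,3) | ant2:(0,3)->W->(0,2)
  grid max=5 at (0,3)
Step 4: ant0:(0,3)->W->(0,2) | ant1:(0,3)->W->(0,2) | ant2:(0,2)->E->(0,3)
  grid max=6 at (0,2)

(0,2) (0,2) (0,3)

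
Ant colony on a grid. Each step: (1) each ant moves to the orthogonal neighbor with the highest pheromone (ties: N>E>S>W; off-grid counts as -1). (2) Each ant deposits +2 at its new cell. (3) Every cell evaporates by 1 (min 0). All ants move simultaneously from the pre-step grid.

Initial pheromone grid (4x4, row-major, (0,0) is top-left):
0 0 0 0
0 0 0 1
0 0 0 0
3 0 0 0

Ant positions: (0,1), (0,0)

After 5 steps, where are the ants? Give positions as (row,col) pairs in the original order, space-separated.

Step 1: ant0:(0,1)->E->(0,2) | ant1:(0,0)->E->(0,1)
  grid max=2 at (3,0)
Step 2: ant0:(0,2)->W->(0,1) | ant1:(0,1)->E->(0,2)
  grid max=2 at (0,1)
Step 3: ant0:(0,1)->E->(0,2) | ant1:(0,2)->W->(0,1)
  grid max=3 at (0,1)
Step 4: ant0:(0,2)->W->(0,1) | ant1:(0,1)->E->(0,2)
  grid max=4 at (0,1)
Step 5: ant0:(0,1)->E->(0,2) | ant1:(0,2)->W->(0,1)
  grid max=5 at (0,1)

(0,2) (0,1)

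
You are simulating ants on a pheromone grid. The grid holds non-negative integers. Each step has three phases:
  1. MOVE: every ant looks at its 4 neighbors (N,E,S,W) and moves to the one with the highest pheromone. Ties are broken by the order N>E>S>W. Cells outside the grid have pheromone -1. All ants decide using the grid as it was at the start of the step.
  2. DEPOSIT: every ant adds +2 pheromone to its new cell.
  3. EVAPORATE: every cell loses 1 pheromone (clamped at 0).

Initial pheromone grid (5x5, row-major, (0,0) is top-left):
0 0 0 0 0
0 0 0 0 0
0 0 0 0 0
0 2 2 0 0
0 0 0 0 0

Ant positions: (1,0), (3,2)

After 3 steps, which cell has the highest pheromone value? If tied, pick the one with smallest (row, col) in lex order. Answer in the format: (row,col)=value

Step 1: ant0:(1,0)->N->(0,0) | ant1:(3,2)->W->(3,1)
  grid max=3 at (3,1)
Step 2: ant0:(0,0)->E->(0,1) | ant1:(3,1)->E->(3,2)
  grid max=2 at (3,1)
Step 3: ant0:(0,1)->E->(0,2) | ant1:(3,2)->W->(3,1)
  grid max=3 at (3,1)
Final grid:
  0 0 1 0 0
  0 0 0 0 0
  0 0 0 0 0
  0 3 1 0 0
  0 0 0 0 0
Max pheromone 3 at (3,1)

Answer: (3,1)=3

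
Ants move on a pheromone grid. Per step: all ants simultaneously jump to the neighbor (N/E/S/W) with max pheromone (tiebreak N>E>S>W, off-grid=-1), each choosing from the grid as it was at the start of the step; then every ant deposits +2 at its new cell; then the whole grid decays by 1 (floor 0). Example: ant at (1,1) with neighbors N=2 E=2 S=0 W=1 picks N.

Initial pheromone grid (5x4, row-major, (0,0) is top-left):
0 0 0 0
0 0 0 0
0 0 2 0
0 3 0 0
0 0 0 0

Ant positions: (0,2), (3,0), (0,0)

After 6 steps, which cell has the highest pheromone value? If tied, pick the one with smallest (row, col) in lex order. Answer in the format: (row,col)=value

Answer: (1,3)=5

Derivation:
Step 1: ant0:(0,2)->E->(0,3) | ant1:(3,0)->E->(3,1) | ant2:(0,0)->E->(0,1)
  grid max=4 at (3,1)
Step 2: ant0:(0,3)->S->(1,3) | ant1:(3,1)->N->(2,1) | ant2:(0,1)->E->(0,2)
  grid max=3 at (3,1)
Step 3: ant0:(1,3)->N->(0,3) | ant1:(2,1)->S->(3,1) | ant2:(0,2)->E->(0,3)
  grid max=4 at (3,1)
Step 4: ant0:(0,3)->S->(1,3) | ant1:(3,1)->N->(2,1) | ant2:(0,3)->S->(1,3)
  grid max=3 at (1,3)
Step 5: ant0:(1,3)->N->(0,3) | ant1:(2,1)->S->(3,1) | ant2:(1,3)->N->(0,3)
  grid max=5 at (0,3)
Step 6: ant0:(0,3)->S->(1,3) | ant1:(3,1)->N->(2,1) | ant2:(0,3)->S->(1,3)
  grid max=5 at (1,3)
Final grid:
  0 0 0 4
  0 0 0 5
  0 1 0 0
  0 3 0 0
  0 0 0 0
Max pheromone 5 at (1,3)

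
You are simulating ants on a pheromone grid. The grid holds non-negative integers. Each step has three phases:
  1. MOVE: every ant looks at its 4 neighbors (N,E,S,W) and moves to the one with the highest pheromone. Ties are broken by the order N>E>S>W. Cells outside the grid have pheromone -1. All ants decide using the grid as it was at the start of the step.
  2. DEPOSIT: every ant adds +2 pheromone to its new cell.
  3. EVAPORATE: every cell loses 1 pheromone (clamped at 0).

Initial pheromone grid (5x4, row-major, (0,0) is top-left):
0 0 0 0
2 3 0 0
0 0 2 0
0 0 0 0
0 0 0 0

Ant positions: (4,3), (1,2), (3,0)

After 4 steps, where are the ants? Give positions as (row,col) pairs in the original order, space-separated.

Step 1: ant0:(4,3)->N->(3,3) | ant1:(1,2)->W->(1,1) | ant2:(3,0)->N->(2,0)
  grid max=4 at (1,1)
Step 2: ant0:(3,3)->N->(2,3) | ant1:(1,1)->W->(1,0) | ant2:(2,0)->N->(1,0)
  grid max=4 at (1,0)
Step 3: ant0:(2,3)->N->(1,3) | ant1:(1,0)->E->(1,1) | ant2:(1,0)->E->(1,1)
  grid max=6 at (1,1)
Step 4: ant0:(1,3)->N->(0,3) | ant1:(1,1)->W->(1,0) | ant2:(1,1)->W->(1,0)
  grid max=6 at (1,0)

(0,3) (1,0) (1,0)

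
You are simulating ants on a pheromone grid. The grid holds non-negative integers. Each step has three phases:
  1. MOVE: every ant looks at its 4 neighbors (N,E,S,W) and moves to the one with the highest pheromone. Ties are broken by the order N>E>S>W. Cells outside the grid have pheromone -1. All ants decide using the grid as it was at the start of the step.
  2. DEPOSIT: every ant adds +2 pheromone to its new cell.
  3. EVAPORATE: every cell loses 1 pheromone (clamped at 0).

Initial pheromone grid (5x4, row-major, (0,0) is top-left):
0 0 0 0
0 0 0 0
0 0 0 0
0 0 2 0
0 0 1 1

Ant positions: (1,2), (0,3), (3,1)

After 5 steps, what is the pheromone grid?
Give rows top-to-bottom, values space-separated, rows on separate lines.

After step 1: ants at (0,2),(1,3),(3,2)
  0 0 1 0
  0 0 0 1
  0 0 0 0
  0 0 3 0
  0 0 0 0
After step 2: ants at (0,3),(0,3),(2,2)
  0 0 0 3
  0 0 0 0
  0 0 1 0
  0 0 2 0
  0 0 0 0
After step 3: ants at (1,3),(1,3),(3,2)
  0 0 0 2
  0 0 0 3
  0 0 0 0
  0 0 3 0
  0 0 0 0
After step 4: ants at (0,3),(0,3),(2,2)
  0 0 0 5
  0 0 0 2
  0 0 1 0
  0 0 2 0
  0 0 0 0
After step 5: ants at (1,3),(1,3),(3,2)
  0 0 0 4
  0 0 0 5
  0 0 0 0
  0 0 3 0
  0 0 0 0

0 0 0 4
0 0 0 5
0 0 0 0
0 0 3 0
0 0 0 0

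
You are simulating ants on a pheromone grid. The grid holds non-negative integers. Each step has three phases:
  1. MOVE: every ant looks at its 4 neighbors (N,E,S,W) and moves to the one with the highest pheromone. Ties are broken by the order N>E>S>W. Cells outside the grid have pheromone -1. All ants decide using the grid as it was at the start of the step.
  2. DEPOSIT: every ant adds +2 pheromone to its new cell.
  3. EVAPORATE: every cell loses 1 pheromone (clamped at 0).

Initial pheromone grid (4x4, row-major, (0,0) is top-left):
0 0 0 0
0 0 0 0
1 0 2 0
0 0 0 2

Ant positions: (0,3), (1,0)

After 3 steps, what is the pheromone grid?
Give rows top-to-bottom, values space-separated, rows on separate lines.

After step 1: ants at (1,3),(2,0)
  0 0 0 0
  0 0 0 1
  2 0 1 0
  0 0 0 1
After step 2: ants at (0,3),(1,0)
  0 0 0 1
  1 0 0 0
  1 0 0 0
  0 0 0 0
After step 3: ants at (1,3),(2,0)
  0 0 0 0
  0 0 0 1
  2 0 0 0
  0 0 0 0

0 0 0 0
0 0 0 1
2 0 0 0
0 0 0 0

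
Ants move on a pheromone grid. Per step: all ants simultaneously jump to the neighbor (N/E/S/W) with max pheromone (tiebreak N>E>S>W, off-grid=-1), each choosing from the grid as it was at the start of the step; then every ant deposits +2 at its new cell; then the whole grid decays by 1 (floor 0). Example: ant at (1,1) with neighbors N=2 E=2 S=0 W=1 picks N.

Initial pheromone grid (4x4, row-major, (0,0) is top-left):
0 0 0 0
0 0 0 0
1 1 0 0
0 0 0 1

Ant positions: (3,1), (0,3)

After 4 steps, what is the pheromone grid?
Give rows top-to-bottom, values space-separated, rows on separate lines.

After step 1: ants at (2,1),(1,3)
  0 0 0 0
  0 0 0 1
  0 2 0 0
  0 0 0 0
After step 2: ants at (1,1),(0,3)
  0 0 0 1
  0 1 0 0
  0 1 0 0
  0 0 0 0
After step 3: ants at (2,1),(1,3)
  0 0 0 0
  0 0 0 1
  0 2 0 0
  0 0 0 0
After step 4: ants at (1,1),(0,3)
  0 0 0 1
  0 1 0 0
  0 1 0 0
  0 0 0 0

0 0 0 1
0 1 0 0
0 1 0 0
0 0 0 0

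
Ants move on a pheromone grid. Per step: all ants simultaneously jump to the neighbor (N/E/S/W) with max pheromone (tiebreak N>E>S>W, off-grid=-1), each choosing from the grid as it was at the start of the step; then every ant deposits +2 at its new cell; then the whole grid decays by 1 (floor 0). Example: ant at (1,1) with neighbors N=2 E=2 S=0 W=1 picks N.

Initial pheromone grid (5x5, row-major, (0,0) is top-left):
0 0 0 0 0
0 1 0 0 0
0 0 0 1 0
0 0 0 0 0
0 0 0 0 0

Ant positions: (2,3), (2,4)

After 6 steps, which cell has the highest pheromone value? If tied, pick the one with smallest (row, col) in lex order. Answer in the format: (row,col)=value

Answer: (2,3)=7

Derivation:
Step 1: ant0:(2,3)->N->(1,3) | ant1:(2,4)->W->(2,3)
  grid max=2 at (2,3)
Step 2: ant0:(1,3)->S->(2,3) | ant1:(2,3)->N->(1,3)
  grid max=3 at (2,3)
Step 3: ant0:(2,3)->N->(1,3) | ant1:(1,3)->S->(2,3)
  grid max=4 at (2,3)
Step 4: ant0:(1,3)->S->(2,3) | ant1:(2,3)->N->(1,3)
  grid max=5 at (2,3)
Step 5: ant0:(2,3)->N->(1,3) | ant1:(1,3)->S->(2,3)
  grid max=6 at (2,3)
Step 6: ant0:(1,3)->S->(2,3) | ant1:(2,3)->N->(1,3)
  grid max=7 at (2,3)
Final grid:
  0 0 0 0 0
  0 0 0 6 0
  0 0 0 7 0
  0 0 0 0 0
  0 0 0 0 0
Max pheromone 7 at (2,3)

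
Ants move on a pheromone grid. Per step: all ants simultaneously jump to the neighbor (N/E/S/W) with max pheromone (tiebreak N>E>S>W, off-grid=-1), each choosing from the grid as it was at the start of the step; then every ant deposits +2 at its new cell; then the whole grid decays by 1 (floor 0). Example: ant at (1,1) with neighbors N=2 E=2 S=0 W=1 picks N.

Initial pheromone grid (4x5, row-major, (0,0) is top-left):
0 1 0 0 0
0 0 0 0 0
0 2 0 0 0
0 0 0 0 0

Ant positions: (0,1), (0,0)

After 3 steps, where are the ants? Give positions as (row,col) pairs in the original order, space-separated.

Step 1: ant0:(0,1)->E->(0,2) | ant1:(0,0)->E->(0,1)
  grid max=2 at (0,1)
Step 2: ant0:(0,2)->W->(0,1) | ant1:(0,1)->E->(0,2)
  grid max=3 at (0,1)
Step 3: ant0:(0,1)->E->(0,2) | ant1:(0,2)->W->(0,1)
  grid max=4 at (0,1)

(0,2) (0,1)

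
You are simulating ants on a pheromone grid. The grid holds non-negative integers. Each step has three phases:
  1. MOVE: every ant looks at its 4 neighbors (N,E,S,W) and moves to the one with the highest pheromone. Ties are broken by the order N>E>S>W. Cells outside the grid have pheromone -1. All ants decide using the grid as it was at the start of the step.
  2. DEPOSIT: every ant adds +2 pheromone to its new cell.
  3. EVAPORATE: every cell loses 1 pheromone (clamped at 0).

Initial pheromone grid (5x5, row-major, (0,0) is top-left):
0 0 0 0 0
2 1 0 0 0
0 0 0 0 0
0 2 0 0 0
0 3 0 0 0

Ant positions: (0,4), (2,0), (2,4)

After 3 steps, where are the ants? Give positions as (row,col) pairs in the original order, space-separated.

Step 1: ant0:(0,4)->S->(1,4) | ant1:(2,0)->N->(1,0) | ant2:(2,4)->N->(1,4)
  grid max=3 at (1,0)
Step 2: ant0:(1,4)->N->(0,4) | ant1:(1,0)->N->(0,0) | ant2:(1,4)->N->(0,4)
  grid max=3 at (0,4)
Step 3: ant0:(0,4)->S->(1,4) | ant1:(0,0)->S->(1,0) | ant2:(0,4)->S->(1,4)
  grid max=5 at (1,4)

(1,4) (1,0) (1,4)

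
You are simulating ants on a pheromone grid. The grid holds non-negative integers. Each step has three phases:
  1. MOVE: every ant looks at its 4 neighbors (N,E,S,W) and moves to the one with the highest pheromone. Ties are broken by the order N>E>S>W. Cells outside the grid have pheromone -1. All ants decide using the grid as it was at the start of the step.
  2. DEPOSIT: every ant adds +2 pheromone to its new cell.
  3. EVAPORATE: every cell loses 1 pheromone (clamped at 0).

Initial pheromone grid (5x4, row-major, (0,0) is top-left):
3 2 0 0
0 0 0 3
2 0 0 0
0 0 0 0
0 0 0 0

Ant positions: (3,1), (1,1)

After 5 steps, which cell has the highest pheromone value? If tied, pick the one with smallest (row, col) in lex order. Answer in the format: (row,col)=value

Step 1: ant0:(3,1)->N->(2,1) | ant1:(1,1)->N->(0,1)
  grid max=3 at (0,1)
Step 2: ant0:(2,1)->W->(2,0) | ant1:(0,1)->W->(0,0)
  grid max=3 at (0,0)
Step 3: ant0:(2,0)->N->(1,0) | ant1:(0,0)->E->(0,1)
  grid max=3 at (0,1)
Step 4: ant0:(1,0)->N->(0,0) | ant1:(0,1)->W->(0,0)
  grid max=5 at (0,0)
Step 5: ant0:(0,0)->E->(0,1) | ant1:(0,0)->E->(0,1)
  grid max=5 at (0,1)
Final grid:
  4 5 0 0
  0 0 0 0
  0 0 0 0
  0 0 0 0
  0 0 0 0
Max pheromone 5 at (0,1)

Answer: (0,1)=5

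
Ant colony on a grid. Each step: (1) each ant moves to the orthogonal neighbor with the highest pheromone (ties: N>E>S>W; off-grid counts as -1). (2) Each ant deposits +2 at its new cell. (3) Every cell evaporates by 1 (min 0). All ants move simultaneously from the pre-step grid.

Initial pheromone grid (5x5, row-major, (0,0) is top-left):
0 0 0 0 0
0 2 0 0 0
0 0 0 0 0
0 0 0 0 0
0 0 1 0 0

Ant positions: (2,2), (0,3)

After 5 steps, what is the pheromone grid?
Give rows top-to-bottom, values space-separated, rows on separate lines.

After step 1: ants at (1,2),(0,4)
  0 0 0 0 1
  0 1 1 0 0
  0 0 0 0 0
  0 0 0 0 0
  0 0 0 0 0
After step 2: ants at (1,1),(1,4)
  0 0 0 0 0
  0 2 0 0 1
  0 0 0 0 0
  0 0 0 0 0
  0 0 0 0 0
After step 3: ants at (0,1),(0,4)
  0 1 0 0 1
  0 1 0 0 0
  0 0 0 0 0
  0 0 0 0 0
  0 0 0 0 0
After step 4: ants at (1,1),(1,4)
  0 0 0 0 0
  0 2 0 0 1
  0 0 0 0 0
  0 0 0 0 0
  0 0 0 0 0
After step 5: ants at (0,1),(0,4)
  0 1 0 0 1
  0 1 0 0 0
  0 0 0 0 0
  0 0 0 0 0
  0 0 0 0 0

0 1 0 0 1
0 1 0 0 0
0 0 0 0 0
0 0 0 0 0
0 0 0 0 0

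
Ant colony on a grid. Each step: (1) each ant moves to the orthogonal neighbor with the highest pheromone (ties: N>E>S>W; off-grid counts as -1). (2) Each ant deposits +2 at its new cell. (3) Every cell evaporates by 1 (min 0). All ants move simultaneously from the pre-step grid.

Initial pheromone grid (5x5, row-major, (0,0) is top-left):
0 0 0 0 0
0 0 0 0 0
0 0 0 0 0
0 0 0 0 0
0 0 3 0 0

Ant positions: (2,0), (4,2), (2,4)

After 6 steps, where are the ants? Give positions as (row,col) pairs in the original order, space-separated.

Step 1: ant0:(2,0)->N->(1,0) | ant1:(4,2)->N->(3,2) | ant2:(2,4)->N->(1,4)
  grid max=2 at (4,2)
Step 2: ant0:(1,0)->N->(0,0) | ant1:(3,2)->S->(4,2) | ant2:(1,4)->N->(0,4)
  grid max=3 at (4,2)
Step 3: ant0:(0,0)->E->(0,1) | ant1:(4,2)->N->(3,2) | ant2:(0,4)->S->(1,4)
  grid max=2 at (4,2)
Step 4: ant0:(0,1)->E->(0,2) | ant1:(3,2)->S->(4,2) | ant2:(1,4)->N->(0,4)
  grid max=3 at (4,2)
Step 5: ant0:(0,2)->E->(0,3) | ant1:(4,2)->N->(3,2) | ant2:(0,4)->S->(1,4)
  grid max=2 at (4,2)
Step 6: ant0:(0,3)->E->(0,4) | ant1:(3,2)->S->(4,2) | ant2:(1,4)->N->(0,4)
  grid max=3 at (0,4)

(0,4) (4,2) (0,4)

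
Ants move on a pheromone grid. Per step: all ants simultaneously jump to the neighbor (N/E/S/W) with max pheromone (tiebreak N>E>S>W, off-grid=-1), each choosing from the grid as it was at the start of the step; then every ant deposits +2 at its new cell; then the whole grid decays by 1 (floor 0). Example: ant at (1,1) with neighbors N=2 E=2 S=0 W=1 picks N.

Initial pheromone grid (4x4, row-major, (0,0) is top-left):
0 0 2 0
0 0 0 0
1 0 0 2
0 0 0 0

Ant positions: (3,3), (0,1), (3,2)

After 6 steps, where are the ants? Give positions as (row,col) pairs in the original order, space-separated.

Step 1: ant0:(3,3)->N->(2,3) | ant1:(0,1)->E->(0,2) | ant2:(3,2)->N->(2,2)
  grid max=3 at (0,2)
Step 2: ant0:(2,3)->W->(2,2) | ant1:(0,2)->E->(0,3) | ant2:(2,2)->E->(2,3)
  grid max=4 at (2,3)
Step 3: ant0:(2,2)->E->(2,3) | ant1:(0,3)->W->(0,2) | ant2:(2,3)->W->(2,2)
  grid max=5 at (2,3)
Step 4: ant0:(2,3)->W->(2,2) | ant1:(0,2)->E->(0,3) | ant2:(2,2)->E->(2,3)
  grid max=6 at (2,3)
Step 5: ant0:(2,2)->E->(2,3) | ant1:(0,3)->W->(0,2) | ant2:(2,3)->W->(2,2)
  grid max=7 at (2,3)
Step 6: ant0:(2,3)->W->(2,2) | ant1:(0,2)->E->(0,3) | ant2:(2,2)->E->(2,3)
  grid max=8 at (2,3)

(2,2) (0,3) (2,3)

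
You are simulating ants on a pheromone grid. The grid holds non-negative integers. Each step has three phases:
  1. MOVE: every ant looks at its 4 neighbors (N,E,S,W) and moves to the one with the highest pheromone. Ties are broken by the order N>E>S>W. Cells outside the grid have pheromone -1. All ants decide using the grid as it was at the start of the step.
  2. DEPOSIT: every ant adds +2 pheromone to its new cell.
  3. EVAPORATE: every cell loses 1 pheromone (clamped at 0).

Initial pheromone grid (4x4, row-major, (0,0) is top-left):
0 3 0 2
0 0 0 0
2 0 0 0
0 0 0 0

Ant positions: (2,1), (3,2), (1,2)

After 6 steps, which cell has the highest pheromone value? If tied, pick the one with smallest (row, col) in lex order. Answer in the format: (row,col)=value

Step 1: ant0:(2,1)->W->(2,0) | ant1:(3,2)->N->(2,2) | ant2:(1,2)->N->(0,2)
  grid max=3 at (2,0)
Step 2: ant0:(2,0)->N->(1,0) | ant1:(2,2)->N->(1,2) | ant2:(0,2)->W->(0,1)
  grid max=3 at (0,1)
Step 3: ant0:(1,0)->S->(2,0) | ant1:(1,2)->N->(0,2) | ant2:(0,1)->E->(0,2)
  grid max=3 at (0,2)
Step 4: ant0:(2,0)->N->(1,0) | ant1:(0,2)->W->(0,1) | ant2:(0,2)->W->(0,1)
  grid max=5 at (0,1)
Step 5: ant0:(1,0)->S->(2,0) | ant1:(0,1)->E->(0,2) | ant2:(0,1)->E->(0,2)
  grid max=5 at (0,2)
Step 6: ant0:(2,0)->N->(1,0) | ant1:(0,2)->W->(0,1) | ant2:(0,2)->W->(0,1)
  grid max=7 at (0,1)
Final grid:
  0 7 4 0
  1 0 0 0
  2 0 0 0
  0 0 0 0
Max pheromone 7 at (0,1)

Answer: (0,1)=7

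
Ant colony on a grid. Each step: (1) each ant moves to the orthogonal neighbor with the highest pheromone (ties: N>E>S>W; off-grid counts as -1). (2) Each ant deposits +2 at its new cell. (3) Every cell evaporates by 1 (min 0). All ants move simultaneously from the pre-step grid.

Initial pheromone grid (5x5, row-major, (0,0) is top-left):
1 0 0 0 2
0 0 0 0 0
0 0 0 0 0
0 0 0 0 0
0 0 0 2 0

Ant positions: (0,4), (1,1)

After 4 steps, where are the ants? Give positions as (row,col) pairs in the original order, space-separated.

Step 1: ant0:(0,4)->S->(1,4) | ant1:(1,1)->N->(0,1)
  grid max=1 at (0,1)
Step 2: ant0:(1,4)->N->(0,4) | ant1:(0,1)->E->(0,2)
  grid max=2 at (0,4)
Step 3: ant0:(0,4)->S->(1,4) | ant1:(0,2)->E->(0,3)
  grid max=1 at (0,3)
Step 4: ant0:(1,4)->N->(0,4) | ant1:(0,3)->E->(0,4)
  grid max=4 at (0,4)

(0,4) (0,4)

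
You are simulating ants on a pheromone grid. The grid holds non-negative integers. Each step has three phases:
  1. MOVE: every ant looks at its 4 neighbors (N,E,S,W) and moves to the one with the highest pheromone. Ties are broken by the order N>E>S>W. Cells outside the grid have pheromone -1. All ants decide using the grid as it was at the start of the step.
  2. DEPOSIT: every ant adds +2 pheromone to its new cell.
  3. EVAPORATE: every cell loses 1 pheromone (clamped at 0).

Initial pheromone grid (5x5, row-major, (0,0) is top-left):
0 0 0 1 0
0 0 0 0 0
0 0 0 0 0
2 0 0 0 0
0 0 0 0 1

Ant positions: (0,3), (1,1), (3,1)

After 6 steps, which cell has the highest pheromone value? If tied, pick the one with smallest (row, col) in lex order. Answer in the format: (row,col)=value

Answer: (0,3)=4

Derivation:
Step 1: ant0:(0,3)->E->(0,4) | ant1:(1,1)->N->(0,1) | ant2:(3,1)->W->(3,0)
  grid max=3 at (3,0)
Step 2: ant0:(0,4)->S->(1,4) | ant1:(0,1)->E->(0,2) | ant2:(3,0)->N->(2,0)
  grid max=2 at (3,0)
Step 3: ant0:(1,4)->N->(0,4) | ant1:(0,2)->E->(0,3) | ant2:(2,0)->S->(3,0)
  grid max=3 at (3,0)
Step 4: ant0:(0,4)->W->(0,3) | ant1:(0,3)->E->(0,4) | ant2:(3,0)->N->(2,0)
  grid max=2 at (0,3)
Step 5: ant0:(0,3)->E->(0,4) | ant1:(0,4)->W->(0,3) | ant2:(2,0)->S->(3,0)
  grid max=3 at (0,3)
Step 6: ant0:(0,4)->W->(0,3) | ant1:(0,3)->E->(0,4) | ant2:(3,0)->N->(2,0)
  grid max=4 at (0,3)
Final grid:
  0 0 0 4 4
  0 0 0 0 0
  1 0 0 0 0
  2 0 0 0 0
  0 0 0 0 0
Max pheromone 4 at (0,3)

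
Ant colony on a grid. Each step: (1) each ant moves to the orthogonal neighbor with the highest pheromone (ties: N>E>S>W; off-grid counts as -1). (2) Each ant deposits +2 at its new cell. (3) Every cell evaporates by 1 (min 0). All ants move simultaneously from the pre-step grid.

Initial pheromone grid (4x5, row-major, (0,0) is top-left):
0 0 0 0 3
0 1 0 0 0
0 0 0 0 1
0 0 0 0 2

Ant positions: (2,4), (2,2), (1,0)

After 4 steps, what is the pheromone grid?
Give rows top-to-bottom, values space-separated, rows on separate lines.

After step 1: ants at (3,4),(1,2),(1,1)
  0 0 0 0 2
  0 2 1 0 0
  0 0 0 0 0
  0 0 0 0 3
After step 2: ants at (2,4),(1,1),(1,2)
  0 0 0 0 1
  0 3 2 0 0
  0 0 0 0 1
  0 0 0 0 2
After step 3: ants at (3,4),(1,2),(1,1)
  0 0 0 0 0
  0 4 3 0 0
  0 0 0 0 0
  0 0 0 0 3
After step 4: ants at (2,4),(1,1),(1,2)
  0 0 0 0 0
  0 5 4 0 0
  0 0 0 0 1
  0 0 0 0 2

0 0 0 0 0
0 5 4 0 0
0 0 0 0 1
0 0 0 0 2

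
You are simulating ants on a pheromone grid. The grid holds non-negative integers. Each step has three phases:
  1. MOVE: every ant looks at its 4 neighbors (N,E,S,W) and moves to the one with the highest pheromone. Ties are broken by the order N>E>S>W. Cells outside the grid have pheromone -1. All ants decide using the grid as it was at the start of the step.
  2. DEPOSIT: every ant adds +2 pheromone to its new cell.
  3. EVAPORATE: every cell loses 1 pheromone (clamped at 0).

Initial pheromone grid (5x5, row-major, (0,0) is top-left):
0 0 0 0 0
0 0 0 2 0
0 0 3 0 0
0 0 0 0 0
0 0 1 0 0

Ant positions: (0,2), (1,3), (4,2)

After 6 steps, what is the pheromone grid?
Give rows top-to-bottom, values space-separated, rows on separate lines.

After step 1: ants at (0,3),(0,3),(3,2)
  0 0 0 3 0
  0 0 0 1 0
  0 0 2 0 0
  0 0 1 0 0
  0 0 0 0 0
After step 2: ants at (1,3),(1,3),(2,2)
  0 0 0 2 0
  0 0 0 4 0
  0 0 3 0 0
  0 0 0 0 0
  0 0 0 0 0
After step 3: ants at (0,3),(0,3),(1,2)
  0 0 0 5 0
  0 0 1 3 0
  0 0 2 0 0
  0 0 0 0 0
  0 0 0 0 0
After step 4: ants at (1,3),(1,3),(1,3)
  0 0 0 4 0
  0 0 0 8 0
  0 0 1 0 0
  0 0 0 0 0
  0 0 0 0 0
After step 5: ants at (0,3),(0,3),(0,3)
  0 0 0 9 0
  0 0 0 7 0
  0 0 0 0 0
  0 0 0 0 0
  0 0 0 0 0
After step 6: ants at (1,3),(1,3),(1,3)
  0 0 0 8 0
  0 0 0 12 0
  0 0 0 0 0
  0 0 0 0 0
  0 0 0 0 0

0 0 0 8 0
0 0 0 12 0
0 0 0 0 0
0 0 0 0 0
0 0 0 0 0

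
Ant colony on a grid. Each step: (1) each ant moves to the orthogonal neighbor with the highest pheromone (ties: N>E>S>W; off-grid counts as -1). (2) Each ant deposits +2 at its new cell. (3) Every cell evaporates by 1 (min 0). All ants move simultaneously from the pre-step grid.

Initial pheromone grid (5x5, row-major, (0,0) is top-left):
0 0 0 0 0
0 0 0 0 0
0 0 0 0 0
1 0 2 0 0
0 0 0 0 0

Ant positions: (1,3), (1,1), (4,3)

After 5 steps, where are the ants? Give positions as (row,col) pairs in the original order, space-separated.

Step 1: ant0:(1,3)->N->(0,3) | ant1:(1,1)->N->(0,1) | ant2:(4,3)->N->(3,3)
  grid max=1 at (0,1)
Step 2: ant0:(0,3)->E->(0,4) | ant1:(0,1)->E->(0,2) | ant2:(3,3)->W->(3,2)
  grid max=2 at (3,2)
Step 3: ant0:(0,4)->S->(1,4) | ant1:(0,2)->E->(0,3) | ant2:(3,2)->N->(2,2)
  grid max=1 at (0,3)
Step 4: ant0:(1,4)->N->(0,4) | ant1:(0,3)->E->(0,4) | ant2:(2,2)->S->(3,2)
  grid max=3 at (0,4)
Step 5: ant0:(0,4)->S->(1,4) | ant1:(0,4)->S->(1,4) | ant2:(3,2)->N->(2,2)
  grid max=3 at (1,4)

(1,4) (1,4) (2,2)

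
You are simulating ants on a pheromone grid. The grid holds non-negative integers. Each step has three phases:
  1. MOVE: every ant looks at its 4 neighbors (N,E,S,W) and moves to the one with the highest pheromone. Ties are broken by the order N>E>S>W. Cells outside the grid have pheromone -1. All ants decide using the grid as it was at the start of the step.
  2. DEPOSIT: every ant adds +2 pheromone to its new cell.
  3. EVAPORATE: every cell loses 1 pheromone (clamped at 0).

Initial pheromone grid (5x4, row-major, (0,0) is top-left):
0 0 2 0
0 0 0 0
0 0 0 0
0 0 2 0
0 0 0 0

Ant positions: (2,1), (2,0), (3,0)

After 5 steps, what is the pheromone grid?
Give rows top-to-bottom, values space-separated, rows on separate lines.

After step 1: ants at (1,1),(1,0),(2,0)
  0 0 1 0
  1 1 0 0
  1 0 0 0
  0 0 1 0
  0 0 0 0
After step 2: ants at (1,0),(1,1),(1,0)
  0 0 0 0
  4 2 0 0
  0 0 0 0
  0 0 0 0
  0 0 0 0
After step 3: ants at (1,1),(1,0),(1,1)
  0 0 0 0
  5 5 0 0
  0 0 0 0
  0 0 0 0
  0 0 0 0
After step 4: ants at (1,0),(1,1),(1,0)
  0 0 0 0
  8 6 0 0
  0 0 0 0
  0 0 0 0
  0 0 0 0
After step 5: ants at (1,1),(1,0),(1,1)
  0 0 0 0
  9 9 0 0
  0 0 0 0
  0 0 0 0
  0 0 0 0

0 0 0 0
9 9 0 0
0 0 0 0
0 0 0 0
0 0 0 0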